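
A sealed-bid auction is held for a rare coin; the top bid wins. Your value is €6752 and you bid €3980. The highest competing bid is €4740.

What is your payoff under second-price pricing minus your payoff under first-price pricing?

Your bid €3980 is below €4740, so you lose under either rule.
Payoff is €0 in both cases; difference = €0.

€0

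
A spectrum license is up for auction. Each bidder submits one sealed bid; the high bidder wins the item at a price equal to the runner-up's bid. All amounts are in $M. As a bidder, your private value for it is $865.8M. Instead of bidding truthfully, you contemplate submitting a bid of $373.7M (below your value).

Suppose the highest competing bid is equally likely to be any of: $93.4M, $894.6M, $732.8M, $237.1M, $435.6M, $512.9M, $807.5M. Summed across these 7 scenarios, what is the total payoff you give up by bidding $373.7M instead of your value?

The deviation costs you only when the competing bid falls strictly between $373.7M and $865.8M; elsewhere both bids give the same outcome.
$93.4M: outcomes coincide → loss $0M.
$894.6M: outcomes coincide → loss $0M.
$732.8M: truthful payoff $133M, deviation payoff $0M → loss $133M.
$237.1M: outcomes coincide → loss $0M.
$435.6M: truthful payoff $430.2M, deviation payoff $0M → loss $430.2M.
$512.9M: truthful payoff $352.9M, deviation payoff $0M → loss $352.9M.
$807.5M: truthful payoff $58.3M, deviation payoff $0M → loss $58.3M.
Total loss = $133M + $430.2M + $352.9M + $58.3M = $974.4M.

$974.4M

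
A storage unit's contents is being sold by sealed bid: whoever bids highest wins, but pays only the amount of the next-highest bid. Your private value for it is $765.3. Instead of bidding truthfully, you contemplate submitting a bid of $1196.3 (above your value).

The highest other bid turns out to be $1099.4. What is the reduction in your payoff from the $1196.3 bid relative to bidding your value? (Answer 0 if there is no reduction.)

$334.1

Bidding your value $765.3: you lose (since $765.3 < $1099.4). Payoff $0.
Bidding $1196.3: you win and pay $1099.4. Payoff $765.3 − $1099.4 = −$334.1.
The competing bid $1099.4 lies between your value and your inflated bid, so overbidding wins an item priced above your value.
Loss from deviating = $0 − (−$334.1) = $334.1.
Because the price is fixed by the runner-up's bid, deviating from your value can only change a good outcome into a bad one — never the reverse.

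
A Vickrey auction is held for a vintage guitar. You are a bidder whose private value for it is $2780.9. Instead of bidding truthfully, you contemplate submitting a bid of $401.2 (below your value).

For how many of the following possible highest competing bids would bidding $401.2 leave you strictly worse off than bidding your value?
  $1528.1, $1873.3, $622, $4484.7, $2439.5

The deviation hurts exactly when the highest competing bid lies strictly between $401.2 and $2780.9 — underbidding then forfeits a profitable win.
$1528.1: inside the interval → strictly worse (loss $1252.8).
$1873.3: inside the interval → strictly worse (loss $907.6).
$622: inside the interval → strictly worse (loss $2158.9).
$4484.7: above both → same outcome either way.
$2439.5: inside the interval → strictly worse (loss $341.4).
Count: 4.

4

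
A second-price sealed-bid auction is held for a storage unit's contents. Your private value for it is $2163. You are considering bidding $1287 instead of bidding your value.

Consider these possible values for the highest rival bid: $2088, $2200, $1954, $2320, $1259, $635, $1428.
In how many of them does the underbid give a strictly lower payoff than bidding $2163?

The deviation hurts exactly when the highest competing bid lies strictly between $1287 and $2163 — underbidding then forfeits a profitable win.
$2088: inside the interval → strictly worse (loss $75).
$2200: above both → same outcome either way.
$1954: inside the interval → strictly worse (loss $209).
$2320: above both → same outcome either way.
$1259: below both → same outcome either way.
$635: below both → same outcome either way.
$1428: inside the interval → strictly worse (loss $735).
Count: 3.

3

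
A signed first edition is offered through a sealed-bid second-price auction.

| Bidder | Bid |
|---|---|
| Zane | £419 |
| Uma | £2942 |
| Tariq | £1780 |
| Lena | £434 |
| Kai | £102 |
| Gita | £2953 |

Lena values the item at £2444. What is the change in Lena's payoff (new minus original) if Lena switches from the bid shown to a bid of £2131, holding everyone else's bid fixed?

The highest bid among the other bidders is £2953; Lena's bid doesn't change that.
Original bid £434: Lena is not highest (top rival bid is £2953); payoff £0.
Alternative bid £2131: Lena is not highest (top rival bid is £2953); payoff £0.
Change in payoff = £0 − (£0) = £0.

£0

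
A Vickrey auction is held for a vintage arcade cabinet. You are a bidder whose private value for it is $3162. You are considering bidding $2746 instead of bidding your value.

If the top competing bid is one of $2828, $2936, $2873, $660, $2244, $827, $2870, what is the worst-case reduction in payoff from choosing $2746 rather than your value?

$334

$2828: truthful gives $334, deviation gives $0 → loss $334.
$2936: truthful gives $226, deviation gives $0 → loss $226.
$2873: truthful gives $289, deviation gives $0 → loss $289.
$660: same outcome either way → loss $0.
$2244: same outcome either way → loss $0.
$827: same outcome either way → loss $0.
$2870: truthful gives $292, deviation gives $0 → loss $292.
Maximum loss: $334.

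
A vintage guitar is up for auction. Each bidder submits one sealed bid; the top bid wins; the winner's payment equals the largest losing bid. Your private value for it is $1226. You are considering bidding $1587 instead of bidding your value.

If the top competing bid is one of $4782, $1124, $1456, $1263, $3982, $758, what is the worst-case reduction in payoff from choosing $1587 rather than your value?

$4782: same outcome either way → loss $0.
$1124: same outcome either way → loss $0.
$1456: truthful gives $0, deviation gives −$230 → loss $230.
$1263: truthful gives $0, deviation gives −$37 → loss $37.
$3982: same outcome either way → loss $0.
$758: same outcome either way → loss $0.
Maximum loss: $230.

$230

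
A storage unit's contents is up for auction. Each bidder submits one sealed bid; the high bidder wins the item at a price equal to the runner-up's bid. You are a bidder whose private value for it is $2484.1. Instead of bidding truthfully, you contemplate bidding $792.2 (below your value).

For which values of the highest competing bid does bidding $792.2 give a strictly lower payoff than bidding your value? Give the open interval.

($792.2, $2484.1)

If the competing bid is below $792.2, both bids win at the same price — no difference.
If it is above $2484.1, both bids lose — no difference.
If it lies strictly between $792.2 and $2484.1, bidding your value wins at a price below your value (positive payoff) while bidding $792.2 loses (payoff 0).
So the deviation strictly hurts on the open interval ($792.2, $2484.1).
Because the price is fixed by the runner-up's bid, deviating from your value can only change a good outcome into a bad one — never the reverse.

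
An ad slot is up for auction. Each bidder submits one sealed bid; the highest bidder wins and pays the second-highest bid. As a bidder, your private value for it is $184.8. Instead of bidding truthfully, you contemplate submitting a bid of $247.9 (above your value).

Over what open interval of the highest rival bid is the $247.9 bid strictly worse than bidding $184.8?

($184.8, $247.9)

If the competing bid is below $184.8, both bids win at the same price — no difference.
If it is above $247.9, both bids lose — no difference.
If it lies strictly between $184.8 and $247.9, bidding your value loses (payoff 0) while bidding $247.9 wins at a price above your value (payoff negative).
So the deviation strictly hurts on the open interval ($184.8, $247.9).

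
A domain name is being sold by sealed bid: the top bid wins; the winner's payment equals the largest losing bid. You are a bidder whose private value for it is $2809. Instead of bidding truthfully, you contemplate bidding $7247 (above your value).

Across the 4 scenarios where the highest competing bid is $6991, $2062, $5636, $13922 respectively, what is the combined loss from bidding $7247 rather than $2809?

$7009

The deviation costs you only when the competing bid falls strictly between $2809 and $7247; elsewhere both bids give the same outcome.
$6991: truthful payoff $0, deviation payoff −$4182 → loss $4182.
$2062: outcomes coincide → loss $0.
$5636: truthful payoff $0, deviation payoff −$2827 → loss $2827.
$13922: outcomes coincide → loss $0.
Total loss = $4182 + $2827 = $7009.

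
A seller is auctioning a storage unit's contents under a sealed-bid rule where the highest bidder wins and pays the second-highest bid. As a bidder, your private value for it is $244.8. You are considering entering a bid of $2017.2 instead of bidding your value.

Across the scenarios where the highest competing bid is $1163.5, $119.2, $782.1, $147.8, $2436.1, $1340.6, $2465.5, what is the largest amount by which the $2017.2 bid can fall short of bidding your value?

$1095.8

$1163.5: truthful gives $0, deviation gives −$918.7 → loss $918.7.
$119.2: same outcome either way → loss $0.
$782.1: truthful gives $0, deviation gives −$537.3 → loss $537.3.
$147.8: same outcome either way → loss $0.
$2436.1: same outcome either way → loss $0.
$1340.6: truthful gives $0, deviation gives −$1095.8 → loss $1095.8.
$2465.5: same outcome either way → loss $0.
Maximum loss: $1095.8.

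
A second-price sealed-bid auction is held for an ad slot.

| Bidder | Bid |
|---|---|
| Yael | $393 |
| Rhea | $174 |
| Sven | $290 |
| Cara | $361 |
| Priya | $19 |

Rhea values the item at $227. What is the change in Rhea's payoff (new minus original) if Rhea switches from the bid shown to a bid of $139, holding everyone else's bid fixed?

$0

The highest bid among the other bidders is $393; Rhea's bid doesn't change that.
Original bid $174: Rhea is not highest (top rival bid is $393); payoff $0.
Alternative bid $139: Rhea is not highest (top rival bid is $393); payoff $0.
Change in payoff = $0 − ($0) = $0.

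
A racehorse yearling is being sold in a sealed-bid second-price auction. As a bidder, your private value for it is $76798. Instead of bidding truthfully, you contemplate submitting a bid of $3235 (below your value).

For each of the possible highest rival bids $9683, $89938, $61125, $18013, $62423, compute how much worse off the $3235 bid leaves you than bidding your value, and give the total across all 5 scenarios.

The deviation costs you only when the competing bid falls strictly between $3235 and $76798; elsewhere both bids give the same outcome.
$9683: truthful payoff $67115, deviation payoff $0 → loss $67115.
$89938: outcomes coincide → loss $0.
$61125: truthful payoff $15673, deviation payoff $0 → loss $15673.
$18013: truthful payoff $58785, deviation payoff $0 → loss $58785.
$62423: truthful payoff $14375, deviation payoff $0 → loss $14375.
Total loss = $67115 + $15673 + $58785 + $14375 = $155948.

$155948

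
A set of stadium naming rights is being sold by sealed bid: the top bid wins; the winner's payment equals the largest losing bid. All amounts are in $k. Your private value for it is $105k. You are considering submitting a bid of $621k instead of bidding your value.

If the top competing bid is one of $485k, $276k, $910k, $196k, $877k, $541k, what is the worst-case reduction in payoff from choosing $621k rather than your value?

$485k: truthful gives $0k, deviation gives −$380k → loss $380k.
$276k: truthful gives $0k, deviation gives −$171k → loss $171k.
$910k: same outcome either way → loss $0k.
$196k: truthful gives $0k, deviation gives −$91k → loss $91k.
$877k: same outcome either way → loss $0k.
$541k: truthful gives $0k, deviation gives −$436k → loss $436k.
Maximum loss: $436k.

$436k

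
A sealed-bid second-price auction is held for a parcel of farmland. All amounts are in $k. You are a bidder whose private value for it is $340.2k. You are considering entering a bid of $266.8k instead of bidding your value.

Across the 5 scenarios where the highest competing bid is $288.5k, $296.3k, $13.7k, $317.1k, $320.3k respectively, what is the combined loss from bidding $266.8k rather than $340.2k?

$138.6k

The deviation costs you only when the competing bid falls strictly between $266.8k and $340.2k; elsewhere both bids give the same outcome.
$288.5k: truthful payoff $51.7k, deviation payoff $0k → loss $51.7k.
$296.3k: truthful payoff $43.9k, deviation payoff $0k → loss $43.9k.
$13.7k: outcomes coincide → loss $0k.
$317.1k: truthful payoff $23.1k, deviation payoff $0k → loss $23.1k.
$320.3k: truthful payoff $19.9k, deviation payoff $0k → loss $19.9k.
Total loss = $51.7k + $43.9k + $23.1k + $19.9k = $138.6k.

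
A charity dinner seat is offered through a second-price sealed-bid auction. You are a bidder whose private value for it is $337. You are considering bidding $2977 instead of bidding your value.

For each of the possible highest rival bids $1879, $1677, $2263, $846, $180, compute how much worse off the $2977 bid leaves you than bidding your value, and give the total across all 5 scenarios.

$5317

The deviation costs you only when the competing bid falls strictly between $337 and $2977; elsewhere both bids give the same outcome.
$1879: truthful payoff $0, deviation payoff −$1542 → loss $1542.
$1677: truthful payoff $0, deviation payoff −$1340 → loss $1340.
$2263: truthful payoff $0, deviation payoff −$1926 → loss $1926.
$846: truthful payoff $0, deviation payoff −$509 → loss $509.
$180: outcomes coincide → loss $0.
Total loss = $1542 + $1340 + $1926 + $509 = $5317.
Because the price is fixed by the runner-up's bid, deviating from your value can only change a good outcome into a bad one — never the reverse.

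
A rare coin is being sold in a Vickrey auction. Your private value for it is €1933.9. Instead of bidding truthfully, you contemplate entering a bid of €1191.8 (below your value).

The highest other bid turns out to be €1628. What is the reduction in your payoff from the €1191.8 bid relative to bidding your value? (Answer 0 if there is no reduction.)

€305.9

Bidding your value €1933.9: you win (since €1933.9 > €1628) and pay €1628. Payoff €305.9.
Bidding €1191.8: you lose. Payoff €0.
The competing bid €1628 lies between your shaded bid and your value, so underbidding forfeits an item you could have won at a profitable price.
Loss from deviating = €305.9 − (€0) = €305.9.
In a second-price auction your bid sets only whether you win, not what you pay, so bidding your true value is weakly dominant.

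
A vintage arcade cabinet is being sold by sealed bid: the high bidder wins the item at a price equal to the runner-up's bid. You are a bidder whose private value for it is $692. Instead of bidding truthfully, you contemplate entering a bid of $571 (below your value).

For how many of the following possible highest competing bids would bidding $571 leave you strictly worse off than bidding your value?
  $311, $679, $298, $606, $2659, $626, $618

The deviation hurts exactly when the highest competing bid lies strictly between $571 and $692 — underbidding then forfeits a profitable win.
$311: below both → same outcome either way.
$679: inside the interval → strictly worse (loss $13).
$298: below both → same outcome either way.
$606: inside the interval → strictly worse (loss $86).
$2659: above both → same outcome either way.
$626: inside the interval → strictly worse (loss $66).
$618: inside the interval → strictly worse (loss $74).
Count: 4.

4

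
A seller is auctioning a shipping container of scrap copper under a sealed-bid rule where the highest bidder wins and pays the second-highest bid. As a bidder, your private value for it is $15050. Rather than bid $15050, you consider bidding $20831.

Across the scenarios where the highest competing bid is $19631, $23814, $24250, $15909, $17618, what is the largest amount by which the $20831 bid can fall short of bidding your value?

$4581

$19631: truthful gives $0, deviation gives −$4581 → loss $4581.
$23814: same outcome either way → loss $0.
$24250: same outcome either way → loss $0.
$15909: truthful gives $0, deviation gives −$859 → loss $859.
$17618: truthful gives $0, deviation gives −$2568 → loss $2568.
Maximum loss: $4581.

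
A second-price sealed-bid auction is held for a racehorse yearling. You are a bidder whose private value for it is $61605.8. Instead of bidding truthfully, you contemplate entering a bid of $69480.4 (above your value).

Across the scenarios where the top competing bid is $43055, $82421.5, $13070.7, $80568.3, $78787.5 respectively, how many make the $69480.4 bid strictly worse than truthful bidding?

0

The deviation hurts exactly when the highest competing bid lies strictly between $61605.8 and $69480.4 — overbidding then wins at a price above your value.
$43055: below both → same outcome either way.
$82421.5: above both → same outcome either way.
$13070.7: below both → same outcome either way.
$80568.3: above both → same outcome either way.
$78787.5: above both → same outcome either way.
Count: 0.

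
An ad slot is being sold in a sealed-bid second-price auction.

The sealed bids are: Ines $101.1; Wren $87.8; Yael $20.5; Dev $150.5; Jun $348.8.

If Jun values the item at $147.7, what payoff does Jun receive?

Highest bid: Jun at $348.8, so Jun wins.
Second-highest bid: Dev at $150.5 — that is the price the winner pays.
Jun's payoff = value − price = $147.7 − $150.5 = −$2.8.

−$2.8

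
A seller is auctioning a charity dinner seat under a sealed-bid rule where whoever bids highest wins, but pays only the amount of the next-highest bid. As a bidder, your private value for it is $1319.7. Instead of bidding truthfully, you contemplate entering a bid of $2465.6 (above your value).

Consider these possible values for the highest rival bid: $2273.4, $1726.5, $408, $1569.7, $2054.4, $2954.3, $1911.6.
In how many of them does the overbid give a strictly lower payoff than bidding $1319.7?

The deviation hurts exactly when the highest competing bid lies strictly between $1319.7 and $2465.6 — overbidding then wins at a price above your value.
$2273.4: inside the interval → strictly worse (loss $953.7).
$1726.5: inside the interval → strictly worse (loss $406.8).
$408: below both → same outcome either way.
$1569.7: inside the interval → strictly worse (loss $250).
$2054.4: inside the interval → strictly worse (loss $734.7).
$2954.3: above both → same outcome either way.
$1911.6: inside the interval → strictly worse (loss $591.9).
Count: 5.

5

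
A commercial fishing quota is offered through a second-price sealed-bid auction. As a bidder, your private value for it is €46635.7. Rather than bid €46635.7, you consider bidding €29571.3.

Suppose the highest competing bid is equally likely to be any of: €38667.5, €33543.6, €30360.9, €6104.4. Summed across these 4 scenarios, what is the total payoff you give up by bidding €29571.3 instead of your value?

The deviation costs you only when the competing bid falls strictly between €29571.3 and €46635.7; elsewhere both bids give the same outcome.
€38667.5: truthful payoff €7968.2, deviation payoff €0 → loss €7968.2.
€33543.6: truthful payoff €13092.1, deviation payoff €0 → loss €13092.1.
€30360.9: truthful payoff €16274.8, deviation payoff €0 → loss €16274.8.
€6104.4: outcomes coincide → loss €0.
Total loss = €7968.2 + €13092.1 + €16274.8 = €37335.1.
In a second-price auction your bid sets only whether you win, not what you pay, so bidding your true value is weakly dominant.

€37335.1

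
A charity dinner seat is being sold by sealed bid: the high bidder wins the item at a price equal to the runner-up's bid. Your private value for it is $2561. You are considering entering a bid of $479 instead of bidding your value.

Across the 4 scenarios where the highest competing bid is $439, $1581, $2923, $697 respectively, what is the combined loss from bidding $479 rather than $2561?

The deviation costs you only when the competing bid falls strictly between $479 and $2561; elsewhere both bids give the same outcome.
$439: outcomes coincide → loss $0.
$1581: truthful payoff $980, deviation payoff $0 → loss $980.
$2923: outcomes coincide → loss $0.
$697: truthful payoff $1864, deviation payoff $0 → loss $1864.
Total loss = $980 + $1864 = $2844.

$2844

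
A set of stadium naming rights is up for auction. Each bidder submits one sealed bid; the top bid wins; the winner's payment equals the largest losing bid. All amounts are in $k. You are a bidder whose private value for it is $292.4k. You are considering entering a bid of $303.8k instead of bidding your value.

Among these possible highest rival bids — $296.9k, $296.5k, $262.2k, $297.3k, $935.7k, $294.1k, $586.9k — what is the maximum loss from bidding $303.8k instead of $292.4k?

$296.9k: truthful gives $0k, deviation gives −$4.5k → loss $4.5k.
$296.5k: truthful gives $0k, deviation gives −$4.1k → loss $4.1k.
$262.2k: same outcome either way → loss $0k.
$297.3k: truthful gives $0k, deviation gives −$4.9k → loss $4.9k.
$935.7k: same outcome either way → loss $0k.
$294.1k: truthful gives $0k, deviation gives −$1.7k → loss $1.7k.
$586.9k: same outcome either way → loss $0k.
Maximum loss: $4.9k.

$4.9k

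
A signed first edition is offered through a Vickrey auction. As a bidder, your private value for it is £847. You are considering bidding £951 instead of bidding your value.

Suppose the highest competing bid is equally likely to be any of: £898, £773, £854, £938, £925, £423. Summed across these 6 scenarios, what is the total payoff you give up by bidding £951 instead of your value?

£227

The deviation costs you only when the competing bid falls strictly between £847 and £951; elsewhere both bids give the same outcome.
£898: truthful payoff £0, deviation payoff −£51 → loss £51.
£773: outcomes coincide → loss £0.
£854: truthful payoff £0, deviation payoff −£7 → loss £7.
£938: truthful payoff £0, deviation payoff −£91 → loss £91.
£925: truthful payoff £0, deviation payoff −£78 → loss £78.
£423: outcomes coincide → loss £0.
Total loss = £51 + £7 + £91 + £78 = £227.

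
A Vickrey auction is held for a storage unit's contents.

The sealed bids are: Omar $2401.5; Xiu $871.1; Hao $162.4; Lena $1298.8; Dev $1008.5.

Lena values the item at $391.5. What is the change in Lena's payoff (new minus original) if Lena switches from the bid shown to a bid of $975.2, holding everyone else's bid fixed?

$0

The highest bid among the other bidders is $2401.5; Lena's bid doesn't change that.
Original bid $1298.8: Lena is not highest (top rival bid is $2401.5); payoff $0.
Alternative bid $975.2: Lena is not highest (top rival bid is $2401.5); payoff $0.
Change in payoff = $0 − ($0) = $0.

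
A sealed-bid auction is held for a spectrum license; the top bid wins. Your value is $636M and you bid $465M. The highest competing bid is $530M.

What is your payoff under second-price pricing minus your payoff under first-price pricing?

$0M

Your bid $465M is below $530M, so you lose under either rule.
Payoff is $0M in both cases; difference = $0M.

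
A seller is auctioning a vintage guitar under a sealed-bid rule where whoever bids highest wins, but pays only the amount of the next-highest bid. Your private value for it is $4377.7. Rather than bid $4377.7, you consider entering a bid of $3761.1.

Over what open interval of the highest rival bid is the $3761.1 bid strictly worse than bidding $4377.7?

($3761.1, $4377.7)

If the competing bid is below $3761.1, both bids win at the same price — no difference.
If it is above $4377.7, both bids lose — no difference.
If it lies strictly between $3761.1 and $4377.7, bidding your value wins at a price below your value (positive payoff) while bidding $3761.1 loses (payoff 0).
So the deviation strictly hurts on the open interval ($3761.1, $4377.7).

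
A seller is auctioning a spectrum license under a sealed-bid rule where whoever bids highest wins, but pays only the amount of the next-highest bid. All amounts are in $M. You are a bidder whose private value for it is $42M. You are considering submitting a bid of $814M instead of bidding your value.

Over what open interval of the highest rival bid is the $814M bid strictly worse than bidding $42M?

If the competing bid is below $42M, both bids win at the same price — no difference.
If it is above $814M, both bids lose — no difference.
If it lies strictly between $42M and $814M, bidding your value loses (payoff 0) while bidding $814M wins at a price above your value (payoff negative).
So the deviation strictly hurts on the open interval ($42M, $814M).

($42M, $814M)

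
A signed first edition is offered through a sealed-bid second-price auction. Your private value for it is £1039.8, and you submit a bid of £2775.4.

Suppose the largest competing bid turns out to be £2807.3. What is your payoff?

Your bid £2775.4 is below the highest competing bid £2807.3, so you lose.
A losing bidder pays nothing and receives nothing: payoff = £0.

£0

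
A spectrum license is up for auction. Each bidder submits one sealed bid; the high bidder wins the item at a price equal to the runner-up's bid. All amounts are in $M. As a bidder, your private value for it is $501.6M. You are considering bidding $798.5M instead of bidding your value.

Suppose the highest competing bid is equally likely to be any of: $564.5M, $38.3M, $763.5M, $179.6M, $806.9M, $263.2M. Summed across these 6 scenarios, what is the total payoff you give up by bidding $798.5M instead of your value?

$324.8M

The deviation costs you only when the competing bid falls strictly between $501.6M and $798.5M; elsewhere both bids give the same outcome.
$564.5M: truthful payoff $0M, deviation payoff −$62.9M → loss $62.9M.
$38.3M: outcomes coincide → loss $0M.
$763.5M: truthful payoff $0M, deviation payoff −$261.9M → loss $261.9M.
$179.6M: outcomes coincide → loss $0M.
$806.9M: outcomes coincide → loss $0M.
$263.2M: outcomes coincide → loss $0M.
Total loss = $62.9M + $261.9M = $324.8M.
Truthful bidding weakly dominates here: raising your bid can only win items priced above your value, and lowering it can only forfeit items priced below.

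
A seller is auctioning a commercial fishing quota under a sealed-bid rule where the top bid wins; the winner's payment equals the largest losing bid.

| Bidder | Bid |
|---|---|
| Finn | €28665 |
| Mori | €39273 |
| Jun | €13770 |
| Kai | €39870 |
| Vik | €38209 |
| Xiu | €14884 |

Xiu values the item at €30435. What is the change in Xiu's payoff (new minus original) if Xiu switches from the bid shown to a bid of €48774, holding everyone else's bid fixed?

The highest bid among the other bidders is €39870; Xiu's bid doesn't change that.
Original bid €14884: Xiu is not highest (top rival bid is €39870); payoff €0.
Alternative bid €48774: Xiu is highest, pays the top rival bid €39870; payoff €30435 − €39870 = −€9435.
Change in payoff = −€9435 − (€0) = −€9435.

−€9435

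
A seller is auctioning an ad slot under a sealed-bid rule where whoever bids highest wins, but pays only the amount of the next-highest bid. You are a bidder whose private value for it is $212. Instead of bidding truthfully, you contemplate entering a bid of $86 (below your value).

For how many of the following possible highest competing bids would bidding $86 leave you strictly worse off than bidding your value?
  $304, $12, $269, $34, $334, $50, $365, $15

The deviation hurts exactly when the highest competing bid lies strictly between $86 and $212 — underbidding then forfeits a profitable win.
$304: above both → same outcome either way.
$12: below both → same outcome either way.
$269: above both → same outcome either way.
$34: below both → same outcome either way.
$334: above both → same outcome either way.
$50: below both → same outcome either way.
$365: above both → same outcome either way.
$15: below both → same outcome either way.
Count: 0.

0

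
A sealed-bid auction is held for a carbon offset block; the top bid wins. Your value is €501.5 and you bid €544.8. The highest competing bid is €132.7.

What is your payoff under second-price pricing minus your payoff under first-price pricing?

€412.1

You have the highest bid, so you win under either rule.
Second-price: pay €132.7 → payoff €368.8.
First-price: pay your own bid €544.8 → payoff −€43.3.
Difference = €368.8 − (−€43.3) = €412.1.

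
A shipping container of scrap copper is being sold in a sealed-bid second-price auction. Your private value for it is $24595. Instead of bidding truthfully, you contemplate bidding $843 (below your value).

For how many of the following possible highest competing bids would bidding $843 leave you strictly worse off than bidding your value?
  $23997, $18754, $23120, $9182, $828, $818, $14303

5

The deviation hurts exactly when the highest competing bid lies strictly between $843 and $24595 — underbidding then forfeits a profitable win.
$23997: inside the interval → strictly worse (loss $598).
$18754: inside the interval → strictly worse (loss $5841).
$23120: inside the interval → strictly worse (loss $1475).
$9182: inside the interval → strictly worse (loss $15413).
$828: below both → same outcome either way.
$818: below both → same outcome either way.
$14303: inside the interval → strictly worse (loss $10292).
Count: 5.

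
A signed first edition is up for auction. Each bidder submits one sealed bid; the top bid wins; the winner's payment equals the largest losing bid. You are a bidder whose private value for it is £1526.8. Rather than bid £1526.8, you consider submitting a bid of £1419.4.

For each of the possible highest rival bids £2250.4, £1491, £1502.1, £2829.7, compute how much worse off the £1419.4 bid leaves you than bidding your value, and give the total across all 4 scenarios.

The deviation costs you only when the competing bid falls strictly between £1419.4 and £1526.8; elsewhere both bids give the same outcome.
£2250.4: outcomes coincide → loss £0.
£1491: truthful payoff £35.8, deviation payoff £0 → loss £35.8.
£1502.1: truthful payoff £24.7, deviation payoff £0 → loss £24.7.
£2829.7: outcomes coincide → loss £0.
Total loss = £35.8 + £24.7 = £60.5.

£60.5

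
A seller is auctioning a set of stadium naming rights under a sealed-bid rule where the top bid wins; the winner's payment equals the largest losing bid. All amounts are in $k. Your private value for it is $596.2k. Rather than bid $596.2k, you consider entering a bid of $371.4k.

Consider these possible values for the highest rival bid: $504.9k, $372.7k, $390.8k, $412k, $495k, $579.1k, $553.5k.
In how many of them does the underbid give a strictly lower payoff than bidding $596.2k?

7

The deviation hurts exactly when the highest competing bid lies strictly between $371.4k and $596.2k — underbidding then forfeits a profitable win.
$504.9k: inside the interval → strictly worse (loss $91.3k).
$372.7k: inside the interval → strictly worse (loss $223.5k).
$390.8k: inside the interval → strictly worse (loss $205.4k).
$412k: inside the interval → strictly worse (loss $184.2k).
$495k: inside the interval → strictly worse (loss $101.2k).
$579.1k: inside the interval → strictly worse (loss $17.1k).
$553.5k: inside the interval → strictly worse (loss $42.7k).
Count: 7.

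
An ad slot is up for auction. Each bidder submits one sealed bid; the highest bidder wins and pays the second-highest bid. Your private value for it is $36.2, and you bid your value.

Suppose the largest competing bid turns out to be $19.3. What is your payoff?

Your bid $36.2 exceeds the highest competing bid $19.3, so you win.
In a second-price auction the winner pays the second-highest bid, $19.3.
Payoff = value − price = $36.2 − $19.3 = $16.9.

$16.9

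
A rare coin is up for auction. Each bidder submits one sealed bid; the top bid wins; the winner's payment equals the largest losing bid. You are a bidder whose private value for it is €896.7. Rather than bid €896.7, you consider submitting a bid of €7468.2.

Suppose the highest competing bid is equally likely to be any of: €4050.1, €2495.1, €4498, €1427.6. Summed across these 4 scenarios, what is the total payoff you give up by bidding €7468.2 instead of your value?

€8884

The deviation costs you only when the competing bid falls strictly between €896.7 and €7468.2; elsewhere both bids give the same outcome.
€4050.1: truthful payoff €0, deviation payoff −€3153.4 → loss €3153.4.
€2495.1: truthful payoff €0, deviation payoff −€1598.4 → loss €1598.4.
€4498: truthful payoff €0, deviation payoff −€3601.3 → loss €3601.3.
€1427.6: truthful payoff €0, deviation payoff −€530.9 → loss €530.9.
Total loss = €3153.4 + €1598.4 + €3601.3 + €530.9 = €8884.
Truthful bidding weakly dominates here: raising your bid can only win items priced above your value, and lowering it can only forfeit items priced below.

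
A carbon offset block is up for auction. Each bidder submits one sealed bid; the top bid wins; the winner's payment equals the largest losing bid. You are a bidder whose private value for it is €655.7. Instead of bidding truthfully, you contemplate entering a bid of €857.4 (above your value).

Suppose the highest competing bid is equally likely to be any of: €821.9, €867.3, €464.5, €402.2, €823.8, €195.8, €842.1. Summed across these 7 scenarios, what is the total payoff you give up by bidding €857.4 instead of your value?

The deviation costs you only when the competing bid falls strictly between €655.7 and €857.4; elsewhere both bids give the same outcome.
€821.9: truthful payoff €0, deviation payoff −€166.2 → loss €166.2.
€867.3: outcomes coincide → loss €0.
€464.5: outcomes coincide → loss €0.
€402.2: outcomes coincide → loss €0.
€823.8: truthful payoff €0, deviation payoff −€168.1 → loss €168.1.
€195.8: outcomes coincide → loss €0.
€842.1: truthful payoff €0, deviation payoff −€186.4 → loss €186.4.
Total loss = €166.2 + €168.1 + €186.4 = €520.7.
Truthful bidding weakly dominates here: raising your bid can only win items priced above your value, and lowering it can only forfeit items priced below.

€520.7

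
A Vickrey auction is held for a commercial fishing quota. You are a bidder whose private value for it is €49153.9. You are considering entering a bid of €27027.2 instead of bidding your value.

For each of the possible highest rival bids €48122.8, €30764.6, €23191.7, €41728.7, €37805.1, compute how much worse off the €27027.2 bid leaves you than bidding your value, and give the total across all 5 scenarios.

€38194.4

The deviation costs you only when the competing bid falls strictly between €27027.2 and €49153.9; elsewhere both bids give the same outcome.
€48122.8: truthful payoff €1031.1, deviation payoff €0 → loss €1031.1.
€30764.6: truthful payoff €18389.3, deviation payoff €0 → loss €18389.3.
€23191.7: outcomes coincide → loss €0.
€41728.7: truthful payoff €7425.2, deviation payoff €0 → loss €7425.2.
€37805.1: truthful payoff €11348.8, deviation payoff €0 → loss €11348.8.
Total loss = €1031.1 + €18389.3 + €7425.2 + €11348.8 = €38194.4.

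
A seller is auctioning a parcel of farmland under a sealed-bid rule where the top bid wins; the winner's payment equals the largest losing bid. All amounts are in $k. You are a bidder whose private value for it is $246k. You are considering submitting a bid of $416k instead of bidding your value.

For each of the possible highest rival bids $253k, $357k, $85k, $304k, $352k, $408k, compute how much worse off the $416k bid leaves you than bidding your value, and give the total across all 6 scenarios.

The deviation costs you only when the competing bid falls strictly between $246k and $416k; elsewhere both bids give the same outcome.
$253k: truthful payoff $0k, deviation payoff −$7k → loss $7k.
$357k: truthful payoff $0k, deviation payoff −$111k → loss $111k.
$85k: outcomes coincide → loss $0k.
$304k: truthful payoff $0k, deviation payoff −$58k → loss $58k.
$352k: truthful payoff $0k, deviation payoff −$106k → loss $106k.
$408k: truthful payoff $0k, deviation payoff −$162k → loss $162k.
Total loss = $7k + $111k + $58k + $106k + $162k = $444k.

$444k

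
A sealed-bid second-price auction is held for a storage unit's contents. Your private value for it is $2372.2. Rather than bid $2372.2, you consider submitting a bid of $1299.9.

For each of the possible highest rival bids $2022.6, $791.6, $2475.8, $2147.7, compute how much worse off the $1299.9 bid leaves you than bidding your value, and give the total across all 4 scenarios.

The deviation costs you only when the competing bid falls strictly between $1299.9 and $2372.2; elsewhere both bids give the same outcome.
$2022.6: truthful payoff $349.6, deviation payoff $0 → loss $349.6.
$791.6: outcomes coincide → loss $0.
$2475.8: outcomes coincide → loss $0.
$2147.7: truthful payoff $224.5, deviation payoff $0 → loss $224.5.
Total loss = $349.6 + $224.5 = $574.1.

$574.1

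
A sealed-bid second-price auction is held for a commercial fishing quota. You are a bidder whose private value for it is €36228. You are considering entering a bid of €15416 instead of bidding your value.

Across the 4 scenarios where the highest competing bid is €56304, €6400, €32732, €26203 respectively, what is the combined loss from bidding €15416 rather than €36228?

The deviation costs you only when the competing bid falls strictly between €15416 and €36228; elsewhere both bids give the same outcome.
€56304: outcomes coincide → loss €0.
€6400: outcomes coincide → loss €0.
€32732: truthful payoff €3496, deviation payoff €0 → loss €3496.
€26203: truthful payoff €10025, deviation payoff €0 → loss €10025.
Total loss = €3496 + €10025 = €13521.

€13521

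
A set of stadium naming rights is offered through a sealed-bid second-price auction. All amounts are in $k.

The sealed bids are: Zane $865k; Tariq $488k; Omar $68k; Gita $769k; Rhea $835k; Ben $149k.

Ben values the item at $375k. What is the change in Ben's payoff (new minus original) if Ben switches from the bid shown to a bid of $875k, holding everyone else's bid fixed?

−$490k

The highest bid among the other bidders is $865k; Ben's bid doesn't change that.
Original bid $149k: Ben is not highest (top rival bid is $865k); payoff $0k.
Alternative bid $875k: Ben is highest, pays the top rival bid $865k; payoff $375k − $865k = −$490k.
Change in payoff = −$490k − ($0k) = −$490k.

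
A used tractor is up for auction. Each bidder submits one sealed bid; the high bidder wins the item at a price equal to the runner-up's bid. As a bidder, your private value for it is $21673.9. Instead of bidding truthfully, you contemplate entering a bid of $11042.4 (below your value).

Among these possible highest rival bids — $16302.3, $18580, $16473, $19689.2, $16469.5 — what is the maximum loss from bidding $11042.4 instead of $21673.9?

$16302.3: truthful gives $5371.6, deviation gives $0 → loss $5371.6.
$18580: truthful gives $3093.9, deviation gives $0 → loss $3093.9.
$16473: truthful gives $5200.9, deviation gives $0 → loss $5200.9.
$19689.2: truthful gives $1984.7, deviation gives $0 → loss $1984.7.
$16469.5: truthful gives $5204.4, deviation gives $0 → loss $5204.4.
Maximum loss: $5371.6.

$5371.6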